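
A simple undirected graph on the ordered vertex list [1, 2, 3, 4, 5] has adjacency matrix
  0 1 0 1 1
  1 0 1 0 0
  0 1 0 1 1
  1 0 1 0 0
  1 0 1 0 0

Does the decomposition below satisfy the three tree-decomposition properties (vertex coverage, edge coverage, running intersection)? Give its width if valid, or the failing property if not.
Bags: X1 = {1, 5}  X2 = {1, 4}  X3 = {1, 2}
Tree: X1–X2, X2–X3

No — vertex 3 appears in no bag.

A tree decomposition must satisfy three properties: every vertex lies in some bag; for every edge, both endpoints lie together in some bag; and for every vertex, the bags containing it form a connected subtree. Here vertex 3 appears in no bag, so the decomposition is invalid.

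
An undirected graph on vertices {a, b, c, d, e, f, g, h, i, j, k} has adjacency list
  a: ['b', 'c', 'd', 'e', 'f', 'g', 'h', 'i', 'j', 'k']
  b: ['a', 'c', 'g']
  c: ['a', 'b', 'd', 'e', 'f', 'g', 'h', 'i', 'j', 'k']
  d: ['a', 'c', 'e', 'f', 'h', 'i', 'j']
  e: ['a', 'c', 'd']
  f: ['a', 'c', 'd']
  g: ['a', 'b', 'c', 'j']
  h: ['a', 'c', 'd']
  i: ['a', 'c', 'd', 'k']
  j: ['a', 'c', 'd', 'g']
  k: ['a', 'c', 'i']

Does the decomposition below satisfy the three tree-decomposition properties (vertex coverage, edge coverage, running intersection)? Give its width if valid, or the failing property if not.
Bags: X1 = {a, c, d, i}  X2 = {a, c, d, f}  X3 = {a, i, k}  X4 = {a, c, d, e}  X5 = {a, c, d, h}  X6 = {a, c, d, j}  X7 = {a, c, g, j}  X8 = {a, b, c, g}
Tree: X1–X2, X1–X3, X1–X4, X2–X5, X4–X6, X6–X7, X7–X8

No — edge (c,k) lies in no bag.

A tree decomposition must satisfy three properties: every vertex lies in some bag; for every edge, both endpoints lie together in some bag; and for every vertex, the bags containing it form a connected subtree. Here edge (c,k) lies in no bag, so the decomposition is invalid.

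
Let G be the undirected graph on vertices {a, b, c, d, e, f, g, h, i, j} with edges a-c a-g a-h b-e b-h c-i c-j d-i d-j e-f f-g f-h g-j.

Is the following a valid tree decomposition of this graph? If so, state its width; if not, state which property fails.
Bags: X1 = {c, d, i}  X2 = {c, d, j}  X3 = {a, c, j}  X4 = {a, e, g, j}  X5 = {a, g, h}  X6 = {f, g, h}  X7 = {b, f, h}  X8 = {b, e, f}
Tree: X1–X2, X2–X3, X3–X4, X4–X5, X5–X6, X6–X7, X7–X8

A tree decomposition must satisfy three properties: every vertex lies in some bag; for every edge, both endpoints lie together in some bag; and for every vertex, the bags containing it form a connected subtree. Here bags containing vertex e are not connected in the tree, so the decomposition is invalid.

No — bags containing vertex e are not connected in the tree.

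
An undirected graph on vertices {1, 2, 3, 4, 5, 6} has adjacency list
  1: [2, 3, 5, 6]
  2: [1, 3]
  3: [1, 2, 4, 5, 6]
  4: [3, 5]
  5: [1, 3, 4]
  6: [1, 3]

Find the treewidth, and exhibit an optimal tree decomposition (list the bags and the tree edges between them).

Treewidth 2.
One optimal decomposition is:
Bags: B1 = {1, 3, 6}  B2 = {1, 3, 5}  B3 = {3, 4, 5}  B4 = {1, 2, 3}
Tree: B1–B2, B2–B3, B1–B4

The largest bag has 3 vertices, giving width 2; this decomposition certifies tw(G) ≤ 2. For the lower bound, the 3 vertices {1, 2, 3} are pairwise adjacent, and any tree decomposition puts a clique entirely inside one bag — forcing width ≥ 2. Combining the bounds, tw(G) = 2.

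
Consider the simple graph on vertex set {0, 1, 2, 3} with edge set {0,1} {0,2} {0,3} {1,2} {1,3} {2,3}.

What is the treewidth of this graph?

3

A width-3 tree decomposition is:
Bags: B1 = {0, 1, 2, 3}
Tree: (single bag)
A single bag containing all 4 vertices is trivially a valid decomposition of width 3. Conversely, {0, 1, 2, 3} is a clique of size 4, and the vertices of any clique must share a bag in every tree decomposition; so some bag has ≥ 4 vertices and tw(G) ≥ 3. The upper and lower bounds meet at 3, so that is the treewidth.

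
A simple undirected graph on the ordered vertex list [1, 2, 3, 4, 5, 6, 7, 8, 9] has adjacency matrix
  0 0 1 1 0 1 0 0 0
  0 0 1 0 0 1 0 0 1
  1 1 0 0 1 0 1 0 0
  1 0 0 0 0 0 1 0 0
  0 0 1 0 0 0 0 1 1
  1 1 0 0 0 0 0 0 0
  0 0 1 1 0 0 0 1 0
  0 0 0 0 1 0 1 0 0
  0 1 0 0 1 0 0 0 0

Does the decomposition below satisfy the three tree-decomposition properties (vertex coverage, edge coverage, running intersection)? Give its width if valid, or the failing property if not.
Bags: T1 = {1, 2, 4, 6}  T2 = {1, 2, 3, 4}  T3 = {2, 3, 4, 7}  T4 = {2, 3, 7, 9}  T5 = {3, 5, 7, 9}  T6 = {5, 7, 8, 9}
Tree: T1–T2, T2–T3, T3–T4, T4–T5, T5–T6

Yes; width 3.

Every vertex of G appears in some bag (union = {1, 2, 3, 4, 5, 6, 7, 8, 9}); every edge is covered by a bag; and for each vertex v the set of bags containing v is connected in the bag tree. The decomposition is therefore valid. The largest bag has 4 vertices, so the width is 3.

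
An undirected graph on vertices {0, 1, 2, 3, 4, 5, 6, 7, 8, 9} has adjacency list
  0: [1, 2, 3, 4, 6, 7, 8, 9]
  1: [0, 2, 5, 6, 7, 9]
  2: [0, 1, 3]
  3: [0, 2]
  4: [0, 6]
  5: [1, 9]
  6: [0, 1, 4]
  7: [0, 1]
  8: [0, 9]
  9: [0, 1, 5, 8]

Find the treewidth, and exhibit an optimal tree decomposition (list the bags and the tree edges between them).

Each bag holds 3 vertices, so the decomposition has width 2, which upper-bounds the treewidth. Conversely, {0, 8, 9} is a clique of size 3, and the vertices of any clique must share a bag in every tree decomposition; so some bag has ≥ 3 vertices and tw(G) ≥ 2. Combining the bounds, tw(G) = 2.

Treewidth 2.
Bags: B1 = {0, 1, 2}  B2 = {0, 1, 9}  B3 = {0, 1, 6}  B4 = {1, 5, 9}  B5 = {0, 1, 7}  B6 = {0, 8, 9}  B7 = {0, 2, 3}  B8 = {0, 4, 6}
Tree: B1–B2, B2–B3, B2–B4, B1–B5, B2–B6, B1–B7, B3–B8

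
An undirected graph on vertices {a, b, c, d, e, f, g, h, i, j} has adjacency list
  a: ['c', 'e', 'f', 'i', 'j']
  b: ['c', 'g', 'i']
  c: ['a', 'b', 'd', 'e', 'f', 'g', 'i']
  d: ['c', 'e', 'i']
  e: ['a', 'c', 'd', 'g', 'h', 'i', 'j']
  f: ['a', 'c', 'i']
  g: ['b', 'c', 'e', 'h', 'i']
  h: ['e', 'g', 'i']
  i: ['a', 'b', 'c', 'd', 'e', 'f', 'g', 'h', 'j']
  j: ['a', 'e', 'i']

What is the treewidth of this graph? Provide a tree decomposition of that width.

Every bag has size at most 4, so the width is 4 − 1 = 3 and tw(G) ≤ 3. For the lower bound, the 4 vertices {a, e, i, j} are pairwise adjacent, and any tree decomposition puts a clique entirely inside one bag — forcing width ≥ 3. Therefore the treewidth is 3.

Treewidth 3.
One optimal decomposition is:
Bags: B1 = {c, e, g, i}  B2 = {a, c, e, i}  B3 = {b, c, g, i}  B4 = {c, d, e, i}  B5 = {e, g, h, i}  B6 = {a, e, i, j}  B7 = {a, c, f, i}
Tree: B1–B2, B1–B3, B2–B4, B1–B5, B2–B6, B2–B7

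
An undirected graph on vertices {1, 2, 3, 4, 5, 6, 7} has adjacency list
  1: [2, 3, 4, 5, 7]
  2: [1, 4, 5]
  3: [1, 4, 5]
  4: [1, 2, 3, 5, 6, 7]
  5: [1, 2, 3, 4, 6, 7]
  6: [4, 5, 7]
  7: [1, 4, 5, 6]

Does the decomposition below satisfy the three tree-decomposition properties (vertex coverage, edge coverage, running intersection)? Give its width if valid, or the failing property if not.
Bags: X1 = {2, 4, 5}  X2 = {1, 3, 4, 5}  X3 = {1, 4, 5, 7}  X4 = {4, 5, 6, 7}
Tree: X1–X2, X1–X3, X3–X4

No — edge (1,2) lies in no bag.

A tree decomposition must satisfy three properties: every vertex lies in some bag; for every edge, both endpoints lie together in some bag; and for every vertex, the bags containing it form a connected subtree. Here edge (1,2) lies in no bag, so the decomposition is invalid.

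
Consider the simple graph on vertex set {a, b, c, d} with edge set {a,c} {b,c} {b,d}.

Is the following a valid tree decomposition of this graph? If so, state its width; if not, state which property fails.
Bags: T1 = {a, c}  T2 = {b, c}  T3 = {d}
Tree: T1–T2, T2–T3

A tree decomposition must satisfy three properties: every vertex lies in some bag; for every edge, both endpoints lie together in some bag; and for every vertex, the bags containing it form a connected subtree. Here edge (b,d) lies in no bag, so the decomposition is invalid.

No — edge (b,d) lies in no bag.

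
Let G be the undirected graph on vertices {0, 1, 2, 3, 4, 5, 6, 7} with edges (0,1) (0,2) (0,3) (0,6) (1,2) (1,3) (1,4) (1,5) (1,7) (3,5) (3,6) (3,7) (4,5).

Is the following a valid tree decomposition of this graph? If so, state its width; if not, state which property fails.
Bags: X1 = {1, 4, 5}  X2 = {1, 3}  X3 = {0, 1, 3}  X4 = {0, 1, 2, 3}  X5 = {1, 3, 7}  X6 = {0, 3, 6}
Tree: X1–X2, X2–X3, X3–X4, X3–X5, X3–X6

A tree decomposition must satisfy three properties: every vertex lies in some bag; for every edge, both endpoints lie together in some bag; and for every vertex, the bags containing it form a connected subtree. Here edge (5,3) lies in no bag, so the decomposition is invalid.

No — edge (5,3) lies in no bag.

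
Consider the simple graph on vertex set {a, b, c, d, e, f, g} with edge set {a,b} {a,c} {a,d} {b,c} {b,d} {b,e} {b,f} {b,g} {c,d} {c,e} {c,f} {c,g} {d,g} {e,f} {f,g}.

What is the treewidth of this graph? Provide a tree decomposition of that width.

Treewidth 3.
One optimal decomposition is:
Bags: B1 = {a, b, c, d}  B2 = {b, c, d, g}  B3 = {b, c, f, g}  B4 = {b, c, e, f}
Tree: B1–B2, B2–B3, B3–B4

The largest bag has 4 vertices, giving width 3; this decomposition certifies tw(G) ≤ 3. For the lower bound, the 4 vertices {b, c, d, g} are pairwise adjacent, and any tree decomposition puts a clique entirely inside one bag — forcing width ≥ 3. Hence tw(G) = 3 exactly.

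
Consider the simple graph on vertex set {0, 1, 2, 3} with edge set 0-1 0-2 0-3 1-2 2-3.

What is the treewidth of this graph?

2

A width-2 tree decomposition is:
Bags: B1 = {0, 1, 2}  B2 = {0, 2, 3}
Tree: B1–B2
Every bag has size at most 3, so the width is 3 − 1 = 2 and tw(G) ≤ 2. For the lower bound, the 3 vertices {0, 1, 2} are pairwise adjacent, and any tree decomposition puts a clique entirely inside one bag — forcing width ≥ 2. Therefore the treewidth is 2.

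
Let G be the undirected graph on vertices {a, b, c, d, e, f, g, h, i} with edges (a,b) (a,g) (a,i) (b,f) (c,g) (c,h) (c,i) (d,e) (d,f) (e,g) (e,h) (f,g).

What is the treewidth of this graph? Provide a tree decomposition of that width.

Treewidth 3.
One optimal decomposition is:
Bags: B1 = {c, e, h, i}  B2 = {c, e, g, i}  B3 = {a, e, g, i}  B4 = {a, d, e, g}  B5 = {a, d, f, g}  B6 = {a, b, d, f}
Tree: B1–B2, B2–B3, B3–B4, B4–B5, B5–B6

Every bag has size at most 4, so the width is 4 − 1 = 3 and tw(G) ≤ 3. For the lower bound: the 4 vertex sets {c,h,i}, {e}, {g}, {a,b,d,f} are disjoint, each induces a connected subgraph, and every pair is joined by at least one edge of G. Contracting each set to a single vertex therefore yields K_{4} as a minor, and since treewidth is minor-monotone, tw(G) ≥ tw(K_{4}) = 3. Combining the bounds, tw(G) = 3.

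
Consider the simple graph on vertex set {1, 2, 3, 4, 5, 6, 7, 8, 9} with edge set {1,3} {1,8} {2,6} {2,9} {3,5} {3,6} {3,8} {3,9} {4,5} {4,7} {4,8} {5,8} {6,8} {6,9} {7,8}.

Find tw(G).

A width-2 tree decomposition is:
Bags: B1 = {3, 5, 8}  B2 = {1, 3, 8}  B3 = {3, 6, 8}  B4 = {3, 6, 9}  B5 = {4, 5, 8}  B6 = {4, 7, 8}  B7 = {2, 6, 9}
Tree: B1–B2, B1–B3, B3–B4, B1–B5, B5–B6, B4–B7
Each bag holds 3 vertices, so the decomposition has width 2, which upper-bounds the treewidth. Conversely, {1, 3, 8} is a clique of size 3, and the vertices of any clique must share a bag in every tree decomposition; so some bag has ≥ 3 vertices and tw(G) ≥ 2. The upper and lower bounds meet at 2, so that is the treewidth.

2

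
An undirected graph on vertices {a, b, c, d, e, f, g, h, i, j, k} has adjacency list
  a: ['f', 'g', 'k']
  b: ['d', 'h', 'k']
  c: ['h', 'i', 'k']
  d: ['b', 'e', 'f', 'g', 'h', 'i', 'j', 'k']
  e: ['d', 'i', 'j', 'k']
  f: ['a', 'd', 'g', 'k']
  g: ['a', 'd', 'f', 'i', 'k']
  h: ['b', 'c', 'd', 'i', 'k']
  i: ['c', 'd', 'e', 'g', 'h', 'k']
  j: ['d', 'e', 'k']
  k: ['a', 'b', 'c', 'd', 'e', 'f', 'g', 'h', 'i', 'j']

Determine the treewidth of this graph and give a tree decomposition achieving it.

Each bag holds 4 vertices, so the decomposition has width 3, which upper-bounds the treewidth. For the lower bound, the 4 vertices {d, e, j, k} are pairwise adjacent, and any tree decomposition puts a clique entirely inside one bag — forcing width ≥ 3. Therefore the treewidth is 3.

Treewidth 3.
One optimal decomposition is:
Bags: B1 = {d, g, i, k}  B2 = {d, h, i, k}  B3 = {b, d, h, k}  B4 = {d, f, g, k}  B5 = {d, e, i, k}  B6 = {a, f, g, k}  B7 = {c, h, i, k}  B8 = {d, e, j, k}
Tree: B1–B2, B2–B3, B1–B4, B2–B5, B4–B6, B2–B7, B5–B8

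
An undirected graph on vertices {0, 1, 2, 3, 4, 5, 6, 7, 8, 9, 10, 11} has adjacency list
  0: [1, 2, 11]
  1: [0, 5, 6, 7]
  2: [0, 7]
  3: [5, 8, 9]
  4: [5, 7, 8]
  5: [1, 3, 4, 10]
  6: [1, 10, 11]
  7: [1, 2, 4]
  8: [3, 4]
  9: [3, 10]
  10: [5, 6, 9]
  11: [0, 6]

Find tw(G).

A width-3 tree decomposition is:
Bags: B1 = {0, 2, 6, 11}  B2 = {0, 1, 2, 6}  B3 = {1, 2, 6, 7}  B4 = {1, 6, 7, 10}  B5 = {1, 5, 7, 10}  B6 = {4, 5, 7, 10}  B7 = {4, 5, 9, 10}  B8 = {3, 4, 5, 9}  B9 = {3, 4, 8, 9}
Tree: B1–B2, B2–B3, B3–B4, B4–B5, B5–B6, B6–B7, B7–B8, B8–B9
The largest bag has 4 vertices, giving width 3; this decomposition certifies tw(G) ≤ 3. For the lower bound: the 4 vertex sets {0,2,11}, {6}, {1}, {4,5,7,10} are disjoint, each induces a connected subgraph, and every pair is joined by at least one edge of G. Contracting each set to a single vertex therefore yields K_{4} as a minor, and since treewidth is minor-monotone, tw(G) ≥ tw(K_{4}) = 3. Hence tw(G) = 3 exactly.

3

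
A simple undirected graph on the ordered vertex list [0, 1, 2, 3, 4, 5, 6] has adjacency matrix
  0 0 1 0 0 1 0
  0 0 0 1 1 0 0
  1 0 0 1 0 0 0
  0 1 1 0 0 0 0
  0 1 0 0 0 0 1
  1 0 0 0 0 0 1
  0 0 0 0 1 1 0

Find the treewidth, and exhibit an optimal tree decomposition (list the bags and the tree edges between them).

The largest bag has 3 vertices, giving width 2; this decomposition certifies tw(G) ≤ 2. For the lower bound, G contains the cycle 4–6–5–0–2–3–1–4, so G is not a forest; only forests have treewidth ≤ 1, hence tw(G) ≥ 2. The upper and lower bounds meet at 2, so that is the treewidth.

Treewidth 2.
One such decomposition:
Bags: B1 = {4, 5, 6}  B2 = {0, 4, 5}  B3 = {0, 2, 4}  B4 = {2, 3, 4}  B5 = {1, 3, 4}
Tree: B1–B2, B2–B3, B3–B4, B4–B5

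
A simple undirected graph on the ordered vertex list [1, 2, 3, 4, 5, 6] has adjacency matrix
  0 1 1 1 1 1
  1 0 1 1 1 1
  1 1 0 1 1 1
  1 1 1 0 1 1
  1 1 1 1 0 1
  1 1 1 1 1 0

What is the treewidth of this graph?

A width-5 tree decomposition is:
Bags: B1 = {1, 2, 3, 4, 5, 6}
Tree: (single bag)
With just one bag of size 6, the width is 6 − 1 = 5, so tw(G) ≤ 5. On the other hand G contains the 6-clique {1, 2, 3, 4, 5, 6}. A clique must lie in a single bag of any decomposition, so no decomposition can have width below 5. Hence tw(G) = 5 exactly.

5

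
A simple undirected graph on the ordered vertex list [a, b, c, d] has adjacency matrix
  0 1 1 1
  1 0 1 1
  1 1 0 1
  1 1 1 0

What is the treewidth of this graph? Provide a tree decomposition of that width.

A single bag containing all 4 vertices is trivially a valid decomposition of width 3. Conversely, {a, b, c, d} is a clique of size 4, and the vertices of any clique must share a bag in every tree decomposition; so some bag has ≥ 4 vertices and tw(G) ≥ 3. Hence tw(G) = 3 exactly.

Treewidth 3.
One optimal decomposition is:
Bags: B1 = {a, b, c, d}
Tree: (single bag)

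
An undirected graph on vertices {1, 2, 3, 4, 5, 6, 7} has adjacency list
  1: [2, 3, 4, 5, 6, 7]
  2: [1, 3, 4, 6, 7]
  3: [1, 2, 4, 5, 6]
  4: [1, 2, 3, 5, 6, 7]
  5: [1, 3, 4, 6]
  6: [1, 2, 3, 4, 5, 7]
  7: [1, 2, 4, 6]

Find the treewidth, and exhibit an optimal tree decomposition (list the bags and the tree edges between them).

Treewidth 4.
One such decomposition:
Bags: B1 = {1, 3, 4, 5, 6}  B2 = {1, 2, 3, 4, 6}  B3 = {1, 2, 4, 6, 7}
Tree: B1–B2, B2–B3

The largest bag has 5 vertices, giving width 4; this decomposition certifies tw(G) ≤ 4. For the lower bound, the 5 vertices {1, 2, 3, 4, 6} are pairwise adjacent, and any tree decomposition puts a clique entirely inside one bag — forcing width ≥ 4. Combining the bounds, tw(G) = 4.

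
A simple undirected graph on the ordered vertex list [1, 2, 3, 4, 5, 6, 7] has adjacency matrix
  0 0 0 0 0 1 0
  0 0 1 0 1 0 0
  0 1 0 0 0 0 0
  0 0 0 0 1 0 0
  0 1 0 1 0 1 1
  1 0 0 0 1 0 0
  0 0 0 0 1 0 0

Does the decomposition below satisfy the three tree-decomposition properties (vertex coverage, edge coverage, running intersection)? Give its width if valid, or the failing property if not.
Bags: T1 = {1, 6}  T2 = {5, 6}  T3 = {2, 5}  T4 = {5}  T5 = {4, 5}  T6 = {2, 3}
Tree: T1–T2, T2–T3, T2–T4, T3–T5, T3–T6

A tree decomposition must satisfy three properties: every vertex lies in some bag; for every edge, both endpoints lie together in some bag; and for every vertex, the bags containing it form a connected subtree. Here vertex 7 appears in no bag, so the decomposition is invalid.

No — vertex 7 appears in no bag.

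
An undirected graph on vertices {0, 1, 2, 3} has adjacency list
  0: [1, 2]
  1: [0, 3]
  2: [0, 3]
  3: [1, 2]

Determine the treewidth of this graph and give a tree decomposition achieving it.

Every bag has size at most 3, so the width is 3 − 1 = 2 and tw(G) ≤ 2. Since 0–1–3–2–0 is a cycle in G, G is not acyclic. Forests are exactly the graphs of treewidth ≤ 1, so tw(G) ≥ 2. Hence tw(G) = 2 exactly.

Treewidth 2.
Bags: B1 = {0, 1, 3}  B2 = {0, 2, 3}
Tree: B1–B2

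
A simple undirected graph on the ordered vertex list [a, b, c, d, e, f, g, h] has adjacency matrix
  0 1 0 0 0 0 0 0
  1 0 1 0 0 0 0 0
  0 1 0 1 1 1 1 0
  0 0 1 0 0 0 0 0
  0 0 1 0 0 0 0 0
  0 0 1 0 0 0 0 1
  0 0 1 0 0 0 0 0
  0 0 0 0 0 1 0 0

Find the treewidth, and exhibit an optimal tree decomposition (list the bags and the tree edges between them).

Treewidth 1.
One optimal decomposition is:
Bags: B1 = {c, f}  B2 = {f, h}  B3 = {c, g}  B4 = {b, c}  B5 = {a, b}  B6 = {c, e}  B7 = {c, d}
Tree: B1–B2, B1–B3, B1–B4, B4–B5, B1–B6, B1–B7

Each bag holds 2 vertices, so the decomposition has width 1, which upper-bounds the treewidth. Since G has at least one edge (e.g. f–c), it is not an edgeless graph, so tw(G) ≥ 1. Hence tw(G) = 1 exactly.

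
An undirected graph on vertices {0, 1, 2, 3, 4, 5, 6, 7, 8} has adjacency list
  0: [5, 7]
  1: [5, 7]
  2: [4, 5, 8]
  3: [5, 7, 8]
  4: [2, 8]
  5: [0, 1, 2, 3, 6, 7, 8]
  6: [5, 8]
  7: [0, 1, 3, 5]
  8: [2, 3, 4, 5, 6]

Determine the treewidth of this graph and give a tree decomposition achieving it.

Treewidth 2.
One such decomposition:
Bags: B1 = {3, 5, 8}  B2 = {3, 5, 7}  B3 = {5, 6, 8}  B4 = {2, 5, 8}  B5 = {0, 5, 7}  B6 = {2, 4, 8}  B7 = {1, 5, 7}
Tree: B1–B2, B1–B3, B3–B4, B2–B5, B4–B6, B2–B7

Each bag holds 3 vertices, so the decomposition has width 2, which upper-bounds the treewidth. On the other hand G contains the 3-clique {2, 4, 8}. A clique must lie in a single bag of any decomposition, so no decomposition can have width below 2. Therefore the treewidth is 2.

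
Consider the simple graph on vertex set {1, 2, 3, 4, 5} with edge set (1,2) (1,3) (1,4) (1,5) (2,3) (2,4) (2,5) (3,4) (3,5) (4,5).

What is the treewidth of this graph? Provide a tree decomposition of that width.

With just one bag of size 5, the width is 5 − 1 = 4, so tw(G) ≤ 4. For the lower bound, the 5 vertices {1, 2, 3, 4, 5} are pairwise adjacent, and any tree decomposition puts a clique entirely inside one bag — forcing width ≥ 4. Combining the bounds, tw(G) = 4.

Treewidth 4.
One optimal decomposition is:
Bags: B1 = {1, 2, 3, 4, 5}
Tree: (single bag)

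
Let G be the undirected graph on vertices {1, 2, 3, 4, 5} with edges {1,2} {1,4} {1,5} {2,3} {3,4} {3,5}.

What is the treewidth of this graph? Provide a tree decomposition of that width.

Every bag has size at most 3, so the width is 3 − 1 = 2 and tw(G) ≤ 2. Since 5–3–2–1–5 is a cycle in G, G is not acyclic. Forests are exactly the graphs of treewidth ≤ 1, so tw(G) ≥ 2. Therefore the treewidth is 2.

Treewidth 2.
Bags: B1 = {1, 3, 5}  B2 = {1, 2, 3}  B3 = {1, 3, 4}
Tree: B1–B2, B2–B3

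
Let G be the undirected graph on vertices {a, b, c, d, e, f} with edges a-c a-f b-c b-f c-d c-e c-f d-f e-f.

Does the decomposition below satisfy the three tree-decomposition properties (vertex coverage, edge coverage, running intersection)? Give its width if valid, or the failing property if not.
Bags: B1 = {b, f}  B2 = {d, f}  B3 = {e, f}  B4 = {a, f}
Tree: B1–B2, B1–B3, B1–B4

No — vertex c appears in no bag.

A tree decomposition must satisfy three properties: every vertex lies in some bag; for every edge, both endpoints lie together in some bag; and for every vertex, the bags containing it form a connected subtree. Here vertex c appears in no bag, so the decomposition is invalid.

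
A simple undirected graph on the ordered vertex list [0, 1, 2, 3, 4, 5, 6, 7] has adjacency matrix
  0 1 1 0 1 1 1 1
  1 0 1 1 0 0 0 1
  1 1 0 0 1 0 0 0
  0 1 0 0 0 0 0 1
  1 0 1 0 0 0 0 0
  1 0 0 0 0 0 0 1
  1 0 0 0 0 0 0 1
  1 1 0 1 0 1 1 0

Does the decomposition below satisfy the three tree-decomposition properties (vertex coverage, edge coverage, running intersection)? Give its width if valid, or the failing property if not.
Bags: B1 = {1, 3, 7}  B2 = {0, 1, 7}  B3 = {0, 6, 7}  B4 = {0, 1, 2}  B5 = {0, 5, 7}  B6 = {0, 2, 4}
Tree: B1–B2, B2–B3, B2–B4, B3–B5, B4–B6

Every vertex of G appears in some bag (union = {0, 1, 2, 3, 4, 5, 6, 7}); every edge is covered by a bag; and for each vertex v the set of bags containing v is connected in the bag tree. The decomposition is therefore valid. The largest bag has 3 vertices, so the width is 2.

Yes; width 2.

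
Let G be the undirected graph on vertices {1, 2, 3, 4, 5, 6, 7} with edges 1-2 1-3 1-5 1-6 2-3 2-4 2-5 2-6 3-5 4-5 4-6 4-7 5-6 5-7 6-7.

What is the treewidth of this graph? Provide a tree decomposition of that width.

Treewidth 3.
Bags: B1 = {1, 2, 3, 5}  B2 = {1, 2, 5, 6}  B3 = {2, 4, 5, 6}  B4 = {4, 5, 6, 7}
Tree: B1–B2, B2–B3, B3–B4

The largest bag has 4 vertices, giving width 3; this decomposition certifies tw(G) ≤ 3. Conversely, {1, 2, 3, 5} is a clique of size 4, and the vertices of any clique must share a bag in every tree decomposition; so some bag has ≥ 4 vertices and tw(G) ≥ 3. Hence tw(G) = 3 exactly.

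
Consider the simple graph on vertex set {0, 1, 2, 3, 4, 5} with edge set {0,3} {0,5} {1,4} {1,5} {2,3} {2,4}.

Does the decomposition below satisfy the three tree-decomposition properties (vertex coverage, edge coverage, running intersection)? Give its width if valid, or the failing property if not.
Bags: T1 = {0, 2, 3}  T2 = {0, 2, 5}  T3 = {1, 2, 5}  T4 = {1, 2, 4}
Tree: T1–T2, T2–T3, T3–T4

Every vertex of G appears in some bag (union = {0, 1, 2, 3, 4, 5}); every edge is covered by a bag; and for each vertex v the set of bags containing v is connected in the bag tree. The decomposition is therefore valid. The largest bag has 3 vertices, so the width is 2.

Yes; width 2.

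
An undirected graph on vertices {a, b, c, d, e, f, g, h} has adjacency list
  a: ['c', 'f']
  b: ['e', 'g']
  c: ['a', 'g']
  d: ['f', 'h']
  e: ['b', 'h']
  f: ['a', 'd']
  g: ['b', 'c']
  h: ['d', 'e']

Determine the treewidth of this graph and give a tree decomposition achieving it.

The largest bag has 3 vertices, giving width 2; this decomposition certifies tw(G) ≤ 2. Since e–h–d–f–a–c–g–b–e is a cycle in G, G is not acyclic. Forests are exactly the graphs of treewidth ≤ 1, so tw(G) ≥ 2. Combining the bounds, tw(G) = 2.

Treewidth 2.
One such decomposition:
Bags: B1 = {d, e, h}  B2 = {d, e, f}  B3 = {a, e, f}  B4 = {a, c, e}  B5 = {c, e, g}  B6 = {b, e, g}
Tree: B1–B2, B2–B3, B3–B4, B4–B5, B5–B6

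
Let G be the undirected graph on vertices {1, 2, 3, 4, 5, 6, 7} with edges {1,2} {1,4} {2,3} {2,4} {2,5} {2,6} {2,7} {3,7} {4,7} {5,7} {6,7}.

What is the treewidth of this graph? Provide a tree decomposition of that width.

Treewidth 2.
One such decomposition:
Bags: B1 = {1, 2, 4}  B2 = {2, 4, 7}  B3 = {2, 5, 7}  B4 = {2, 3, 7}  B5 = {2, 6, 7}
Tree: B1–B2, B2–B3, B2–B4, B2–B5

The largest bag has 3 vertices, giving width 2; this decomposition certifies tw(G) ≤ 2. Conversely, {1, 2, 4} is a clique of size 3, and the vertices of any clique must share a bag in every tree decomposition; so some bag has ≥ 3 vertices and tw(G) ≥ 2. Therefore the treewidth is 2.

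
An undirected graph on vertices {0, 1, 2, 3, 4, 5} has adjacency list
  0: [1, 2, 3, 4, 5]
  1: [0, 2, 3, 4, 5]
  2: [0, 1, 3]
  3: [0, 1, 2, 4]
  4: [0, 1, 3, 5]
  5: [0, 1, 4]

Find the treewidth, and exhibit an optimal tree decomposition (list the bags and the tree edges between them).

Every bag has size at most 4, so the width is 4 − 1 = 3 and tw(G) ≤ 3. Conversely, {0, 1, 2, 3} is a clique of size 4, and the vertices of any clique must share a bag in every tree decomposition; so some bag has ≥ 4 vertices and tw(G) ≥ 3. Hence tw(G) = 3 exactly.

Treewidth 3.
Bags: B1 = {0, 1, 3, 4}  B2 = {0, 1, 2, 3}  B3 = {0, 1, 4, 5}
Tree: B1–B2, B1–B3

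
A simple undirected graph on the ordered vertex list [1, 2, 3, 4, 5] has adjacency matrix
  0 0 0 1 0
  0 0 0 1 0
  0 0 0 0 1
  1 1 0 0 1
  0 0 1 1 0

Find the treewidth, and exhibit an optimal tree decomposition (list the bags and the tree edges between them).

Each bag holds 2 vertices, so the decomposition has width 1, which upper-bounds the treewidth. G has an edge, so its treewidth is at least 1. Therefore the treewidth is 1.

Treewidth 1.
Bags: B1 = {4, 5}  B2 = {3, 5}  B3 = {2, 4}  B4 = {1, 4}
Tree: B1–B2, B1–B3, B3–B4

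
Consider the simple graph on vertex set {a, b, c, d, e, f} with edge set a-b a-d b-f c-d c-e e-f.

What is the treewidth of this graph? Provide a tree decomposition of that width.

Treewidth 2.
One such decomposition:
Bags: B1 = {a, b, f}  B2 = {a, e, f}  B3 = {a, c, e}  B4 = {a, c, d}
Tree: B1–B2, B2–B3, B3–B4

Each bag holds 3 vertices, so the decomposition has width 2, which upper-bounds the treewidth. The edges a–b–f–e–c–d–a form a cycle, so G is not a tree and its treewidth is at least 2. Hence tw(G) = 2 exactly.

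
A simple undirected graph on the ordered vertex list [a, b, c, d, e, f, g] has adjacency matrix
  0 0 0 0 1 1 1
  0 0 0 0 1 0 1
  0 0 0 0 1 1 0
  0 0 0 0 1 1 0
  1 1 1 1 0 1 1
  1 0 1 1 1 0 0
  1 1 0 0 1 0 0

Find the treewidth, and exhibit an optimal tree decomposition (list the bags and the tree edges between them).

Treewidth 2.
One optimal decomposition is:
Bags: B1 = {a, e, g}  B2 = {a, e, f}  B3 = {b, e, g}  B4 = {c, e, f}  B5 = {d, e, f}
Tree: B1–B2, B1–B3, B2–B4, B2–B5

Every bag has size at most 3, so the width is 3 − 1 = 2 and tw(G) ≤ 2. On the other hand G contains the 3-clique {a, e, g}. A clique must lie in a single bag of any decomposition, so no decomposition can have width below 2. The upper and lower bounds meet at 2, so that is the treewidth.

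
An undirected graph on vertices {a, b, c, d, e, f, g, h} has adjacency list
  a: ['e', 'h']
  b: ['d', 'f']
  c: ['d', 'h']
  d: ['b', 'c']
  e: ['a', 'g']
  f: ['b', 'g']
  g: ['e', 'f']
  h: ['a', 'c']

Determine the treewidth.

A width-2 tree decomposition is:
Bags: B1 = {e, f, g}  B2 = {b, e, f}  B3 = {b, d, e}  B4 = {c, d, e}  B5 = {c, e, h}  B6 = {a, e, h}
Tree: B1–B2, B2–B3, B3–B4, B4–B5, B5–B6
The largest bag has 3 vertices, giving width 2; this decomposition certifies tw(G) ≤ 2. Since e–g–f–b–d–c–h–a–e is a cycle in G, G is not acyclic. Forests are exactly the graphs of treewidth ≤ 1, so tw(G) ≥ 2. Combining the bounds, tw(G) = 2.

2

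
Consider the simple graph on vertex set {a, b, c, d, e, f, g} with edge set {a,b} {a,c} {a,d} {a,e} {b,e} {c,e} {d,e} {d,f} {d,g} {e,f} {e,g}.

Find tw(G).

2

A width-2 tree decomposition is:
Bags: B1 = {a, d, e}  B2 = {a, c, e}  B3 = {a, b, e}  B4 = {d, e, f}  B5 = {d, e, g}
Tree: B1–B2, B1–B3, B1–B4, B4–B5
Every bag has size at most 3, so the width is 3 − 1 = 2 and tw(G) ≤ 2. On the other hand G contains the 3-clique {d, e, g}. A clique must lie in a single bag of any decomposition, so no decomposition can have width below 2. The upper and lower bounds meet at 2, so that is the treewidth.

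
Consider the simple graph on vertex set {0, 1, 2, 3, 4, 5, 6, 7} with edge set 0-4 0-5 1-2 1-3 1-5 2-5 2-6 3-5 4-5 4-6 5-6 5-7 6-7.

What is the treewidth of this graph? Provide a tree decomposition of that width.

Every bag has size at most 3, so the width is 3 − 1 = 2 and tw(G) ≤ 2. Conversely, {0, 4, 5} is a clique of size 3, and the vertices of any clique must share a bag in every tree decomposition; so some bag has ≥ 3 vertices and tw(G) ≥ 2. Therefore the treewidth is 2.

Treewidth 2.
One optimal decomposition is:
Bags: B1 = {2, 5, 6}  B2 = {4, 5, 6}  B3 = {1, 2, 5}  B4 = {1, 3, 5}  B5 = {5, 6, 7}  B6 = {0, 4, 5}
Tree: B1–B2, B1–B3, B3–B4, B2–B5, B2–B6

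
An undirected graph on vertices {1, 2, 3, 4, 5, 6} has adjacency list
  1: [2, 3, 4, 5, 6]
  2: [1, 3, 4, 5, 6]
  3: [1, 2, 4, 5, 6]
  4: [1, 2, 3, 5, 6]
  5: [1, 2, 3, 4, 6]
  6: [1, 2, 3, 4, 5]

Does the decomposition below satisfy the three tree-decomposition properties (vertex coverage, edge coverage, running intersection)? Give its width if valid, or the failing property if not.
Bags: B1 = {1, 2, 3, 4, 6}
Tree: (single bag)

No — vertex 5 appears in no bag.

A tree decomposition must satisfy three properties: every vertex lies in some bag; for every edge, both endpoints lie together in some bag; and for every vertex, the bags containing it form a connected subtree. Here vertex 5 appears in no bag, so the decomposition is invalid.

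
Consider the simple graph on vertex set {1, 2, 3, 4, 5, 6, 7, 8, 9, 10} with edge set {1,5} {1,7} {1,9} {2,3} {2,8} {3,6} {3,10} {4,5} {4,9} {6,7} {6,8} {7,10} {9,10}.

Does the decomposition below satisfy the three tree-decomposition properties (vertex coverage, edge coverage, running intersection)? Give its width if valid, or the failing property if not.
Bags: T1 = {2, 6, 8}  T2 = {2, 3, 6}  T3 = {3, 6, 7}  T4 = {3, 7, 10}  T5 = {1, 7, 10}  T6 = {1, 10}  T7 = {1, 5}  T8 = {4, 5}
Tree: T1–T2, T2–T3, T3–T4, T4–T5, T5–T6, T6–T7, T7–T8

No — vertex 9 appears in no bag.

A tree decomposition must satisfy three properties: every vertex lies in some bag; for every edge, both endpoints lie together in some bag; and for every vertex, the bags containing it form a connected subtree. Here vertex 9 appears in no bag, so the decomposition is invalid.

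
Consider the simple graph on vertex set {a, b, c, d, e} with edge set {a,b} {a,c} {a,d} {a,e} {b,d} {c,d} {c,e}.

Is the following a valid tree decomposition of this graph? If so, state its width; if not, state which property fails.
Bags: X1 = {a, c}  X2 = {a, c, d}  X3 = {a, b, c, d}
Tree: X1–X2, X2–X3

No — vertex e appears in no bag.

A tree decomposition must satisfy three properties: every vertex lies in some bag; for every edge, both endpoints lie together in some bag; and for every vertex, the bags containing it form a connected subtree. Here vertex e appears in no bag, so the decomposition is invalid.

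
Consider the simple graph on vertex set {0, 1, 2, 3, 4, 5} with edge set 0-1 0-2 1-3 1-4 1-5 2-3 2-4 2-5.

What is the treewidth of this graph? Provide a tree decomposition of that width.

Treewidth 2.
One optimal decomposition is:
Bags: B1 = {1, 2, 4}  B2 = {0, 1, 2}  B3 = {1, 2, 5}  B4 = {1, 2, 3}
Tree: B1–B2, B2–B3, B3–B4

The largest bag has 3 vertices, giving width 2; this decomposition certifies tw(G) ≤ 2. For the lower bound, G contains the cycle 4–1–0–2–4, so G is not a forest; only forests have treewidth ≤ 1, hence tw(G) ≥ 2. The upper and lower bounds meet at 2, so that is the treewidth.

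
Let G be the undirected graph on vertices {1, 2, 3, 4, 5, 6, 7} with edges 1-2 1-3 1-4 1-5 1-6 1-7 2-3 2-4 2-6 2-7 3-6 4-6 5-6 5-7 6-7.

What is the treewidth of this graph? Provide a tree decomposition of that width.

Treewidth 3.
One optimal decomposition is:
Bags: B1 = {1, 2, 6, 7}  B2 = {1, 2, 4, 6}  B3 = {1, 5, 6, 7}  B4 = {1, 2, 3, 6}
Tree: B1–B2, B1–B3, B1–B4

The largest bag has 4 vertices, giving width 3; this decomposition certifies tw(G) ≤ 3. Conversely, {1, 2, 3, 6} is a clique of size 4, and the vertices of any clique must share a bag in every tree decomposition; so some bag has ≥ 4 vertices and tw(G) ≥ 3. Therefore the treewidth is 3.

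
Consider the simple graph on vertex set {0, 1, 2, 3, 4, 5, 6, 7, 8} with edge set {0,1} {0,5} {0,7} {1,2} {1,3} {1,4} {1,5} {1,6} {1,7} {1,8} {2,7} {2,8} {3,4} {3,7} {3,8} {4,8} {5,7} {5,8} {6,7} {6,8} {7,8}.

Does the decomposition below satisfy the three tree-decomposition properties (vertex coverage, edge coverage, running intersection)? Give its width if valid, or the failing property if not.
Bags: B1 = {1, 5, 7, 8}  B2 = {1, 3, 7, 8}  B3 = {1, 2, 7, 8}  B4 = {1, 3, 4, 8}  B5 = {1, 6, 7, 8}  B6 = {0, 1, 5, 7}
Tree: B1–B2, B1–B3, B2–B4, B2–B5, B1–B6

Every vertex of G appears in some bag (union = {0, 1, 2, 3, 4, 5, 6, 7, 8}); every edge is covered by a bag; and for each vertex v the set of bags containing v is connected in the bag tree. The decomposition is therefore valid. The largest bag has 4 vertices, so the width is 3.

Yes; width 3.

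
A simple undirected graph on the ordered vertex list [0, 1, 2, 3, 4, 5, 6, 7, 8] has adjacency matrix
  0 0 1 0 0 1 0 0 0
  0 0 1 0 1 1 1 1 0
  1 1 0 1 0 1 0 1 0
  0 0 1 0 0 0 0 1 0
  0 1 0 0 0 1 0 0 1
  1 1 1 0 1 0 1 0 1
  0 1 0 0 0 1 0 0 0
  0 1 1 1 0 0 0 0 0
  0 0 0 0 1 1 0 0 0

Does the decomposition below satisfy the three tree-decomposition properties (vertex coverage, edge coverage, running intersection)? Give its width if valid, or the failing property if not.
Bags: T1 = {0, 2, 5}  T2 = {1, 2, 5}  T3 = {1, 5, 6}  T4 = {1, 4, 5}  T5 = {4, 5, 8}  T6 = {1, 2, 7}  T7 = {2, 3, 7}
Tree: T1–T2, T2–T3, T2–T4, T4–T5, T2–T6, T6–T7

Yes; width 2.

Every vertex of G appears in some bag (union = {0, 1, 2, 3, 4, 5, 6, 7, 8}); every edge is covered by a bag; and for each vertex v the set of bags containing v is connected in the bag tree. The decomposition is therefore valid. The largest bag has 3 vertices, so the width is 2.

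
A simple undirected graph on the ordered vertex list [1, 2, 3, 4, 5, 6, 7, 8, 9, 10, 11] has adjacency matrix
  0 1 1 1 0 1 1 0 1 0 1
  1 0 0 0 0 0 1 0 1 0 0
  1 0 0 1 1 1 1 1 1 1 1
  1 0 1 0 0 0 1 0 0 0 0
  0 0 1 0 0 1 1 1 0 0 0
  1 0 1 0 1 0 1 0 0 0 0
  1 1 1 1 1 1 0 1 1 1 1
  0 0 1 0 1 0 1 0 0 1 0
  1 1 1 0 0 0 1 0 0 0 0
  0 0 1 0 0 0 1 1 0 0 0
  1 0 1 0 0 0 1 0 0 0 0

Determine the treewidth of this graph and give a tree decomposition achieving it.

Each bag holds 4 vertices, so the decomposition has width 3, which upper-bounds the treewidth. On the other hand G contains the 4-clique {1, 2, 7, 9}. A clique must lie in a single bag of any decomposition, so no decomposition can have width below 3. Hence tw(G) = 3 exactly.

Treewidth 3.
One such decomposition:
Bags: B1 = {3, 5, 7, 8}  B2 = {3, 5, 6, 7}  B3 = {1, 3, 6, 7}  B4 = {1, 3, 4, 7}  B5 = {1, 3, 7, 11}  B6 = {1, 3, 7, 9}  B7 = {3, 7, 8, 10}  B8 = {1, 2, 7, 9}
Tree: B1–B2, B2–B3, B3–B4, B4–B5, B4–B6, B1–B7, B6–B8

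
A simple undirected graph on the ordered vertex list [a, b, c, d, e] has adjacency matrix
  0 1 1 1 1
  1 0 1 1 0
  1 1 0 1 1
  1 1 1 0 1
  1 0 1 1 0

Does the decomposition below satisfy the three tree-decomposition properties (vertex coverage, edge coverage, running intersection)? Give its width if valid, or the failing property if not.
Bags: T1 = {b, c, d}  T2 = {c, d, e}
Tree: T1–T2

A tree decomposition must satisfy three properties: every vertex lies in some bag; for every edge, both endpoints lie together in some bag; and for every vertex, the bags containing it form a connected subtree. Here vertex a appears in no bag, so the decomposition is invalid.

No — vertex a appears in no bag.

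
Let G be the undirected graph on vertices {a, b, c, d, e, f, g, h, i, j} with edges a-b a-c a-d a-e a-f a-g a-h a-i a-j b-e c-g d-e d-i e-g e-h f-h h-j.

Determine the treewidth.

A width-2 tree decomposition is:
Bags: B1 = {a, e, h}  B2 = {a, f, h}  B3 = {a, e, g}  B4 = {a, b, e}  B5 = {a, c, g}  B6 = {a, d, e}  B7 = {a, d, i}  B8 = {a, h, j}
Tree: B1–B2, B1–B3, B1–B4, B3–B5, B3–B6, B6–B7, B1–B8
The largest bag has 3 vertices, giving width 2; this decomposition certifies tw(G) ≤ 2. Conversely, {a, f, h} is a clique of size 3, and the vertices of any clique must share a bag in every tree decomposition; so some bag has ≥ 3 vertices and tw(G) ≥ 2. Hence tw(G) = 2 exactly.

2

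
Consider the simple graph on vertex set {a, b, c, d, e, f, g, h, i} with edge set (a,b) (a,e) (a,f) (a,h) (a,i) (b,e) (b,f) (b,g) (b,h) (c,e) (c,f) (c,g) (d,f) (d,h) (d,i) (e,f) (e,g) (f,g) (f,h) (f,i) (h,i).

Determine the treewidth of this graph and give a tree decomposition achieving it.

The largest bag has 4 vertices, giving width 3; this decomposition certifies tw(G) ≤ 3. On the other hand G contains the 4-clique {c, e, f, g}. A clique must lie in a single bag of any decomposition, so no decomposition can have width below 3. Therefore the treewidth is 3.

Treewidth 3.
One such decomposition:
Bags: B1 = {b, e, f, g}  B2 = {a, b, e, f}  B3 = {c, e, f, g}  B4 = {a, b, f, h}  B5 = {a, f, h, i}  B6 = {d, f, h, i}
Tree: B1–B2, B1–B3, B2–B4, B4–B5, B5–B6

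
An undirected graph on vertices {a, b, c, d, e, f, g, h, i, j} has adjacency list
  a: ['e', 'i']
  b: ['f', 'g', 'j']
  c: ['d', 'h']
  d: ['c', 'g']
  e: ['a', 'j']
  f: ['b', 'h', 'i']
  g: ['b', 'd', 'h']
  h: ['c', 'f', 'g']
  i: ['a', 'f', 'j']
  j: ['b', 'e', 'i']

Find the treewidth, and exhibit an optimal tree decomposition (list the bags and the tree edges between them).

Every bag has size at most 3, so the width is 3 − 1 = 2 and tw(G) ≤ 2. Since c–d–g–h–c is a cycle in G, G is not acyclic. Forests are exactly the graphs of treewidth ≤ 1, so tw(G) ≥ 2. Therefore the treewidth is 2.

Treewidth 2.
One optimal decomposition is:
Bags: B1 = {c, d, h}  B2 = {d, g, h}  B3 = {f, g, h}  B4 = {b, f, g}  B5 = {b, f, i}  B6 = {b, i, j}  B7 = {a, i, j}  B8 = {a, e, j}
Tree: B1–B2, B2–B3, B3–B4, B4–B5, B5–B6, B6–B7, B7–B8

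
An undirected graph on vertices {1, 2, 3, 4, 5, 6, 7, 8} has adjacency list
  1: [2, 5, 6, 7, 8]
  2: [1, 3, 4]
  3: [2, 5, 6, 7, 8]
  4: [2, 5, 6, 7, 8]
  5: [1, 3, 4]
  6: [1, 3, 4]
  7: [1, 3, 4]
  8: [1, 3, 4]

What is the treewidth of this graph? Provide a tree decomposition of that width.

Treewidth 3.
One optimal decomposition is:
Bags: B1 = {1, 3, 4, 6}  B2 = {1, 3, 4, 5}  B3 = {1, 2, 3, 4}  B4 = {1, 3, 4, 7}  B5 = {1, 3, 4, 8}
Tree: B1–B2, B2–B3, B3–B4, B4–B5

Every bag has size at most 4, so the width is 4 − 1 = 3 and tw(G) ≤ 3. For the lower bound: the 4 vertex sets {3,6}, {4,5}, {1}, {2} are disjoint, each induces a connected subgraph, and every pair is joined by at least one edge of G. Contracting each set to a single vertex therefore yields K_{4} as a minor, and since treewidth is minor-monotone, tw(G) ≥ tw(K_{4}) = 3. The upper and lower bounds meet at 3, so that is the treewidth.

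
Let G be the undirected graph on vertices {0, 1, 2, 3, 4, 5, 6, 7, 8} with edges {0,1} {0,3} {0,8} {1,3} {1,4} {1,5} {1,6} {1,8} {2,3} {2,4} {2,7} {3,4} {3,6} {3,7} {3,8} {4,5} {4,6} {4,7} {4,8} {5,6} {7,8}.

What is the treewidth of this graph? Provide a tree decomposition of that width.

Treewidth 3.
One such decomposition:
Bags: B1 = {1, 3, 4, 6}  B2 = {1, 3, 4, 8}  B3 = {3, 4, 7, 8}  B4 = {1, 4, 5, 6}  B5 = {0, 1, 3, 8}  B6 = {2, 3, 4, 7}
Tree: B1–B2, B2–B3, B1–B4, B2–B5, B3–B6

The largest bag has 4 vertices, giving width 3; this decomposition certifies tw(G) ≤ 3. Conversely, {0, 1, 3, 8} is a clique of size 4, and the vertices of any clique must share a bag in every tree decomposition; so some bag has ≥ 4 vertices and tw(G) ≥ 3. The upper and lower bounds meet at 3, so that is the treewidth.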